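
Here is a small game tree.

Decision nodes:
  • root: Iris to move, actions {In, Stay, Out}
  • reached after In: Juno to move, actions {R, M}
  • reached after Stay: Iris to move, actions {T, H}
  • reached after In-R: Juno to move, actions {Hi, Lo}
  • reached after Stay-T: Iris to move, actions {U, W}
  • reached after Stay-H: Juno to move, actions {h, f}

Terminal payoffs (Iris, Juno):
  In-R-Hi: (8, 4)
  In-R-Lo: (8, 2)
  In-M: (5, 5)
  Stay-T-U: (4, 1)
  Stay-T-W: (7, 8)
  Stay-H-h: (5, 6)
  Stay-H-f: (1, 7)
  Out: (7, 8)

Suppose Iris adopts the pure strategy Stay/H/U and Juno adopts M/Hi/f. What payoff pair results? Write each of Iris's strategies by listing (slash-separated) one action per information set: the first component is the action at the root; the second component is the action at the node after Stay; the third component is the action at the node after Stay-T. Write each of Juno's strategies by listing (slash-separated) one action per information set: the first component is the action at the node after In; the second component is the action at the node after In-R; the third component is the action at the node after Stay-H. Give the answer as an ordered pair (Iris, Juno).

Trace the play path from the root:
  Iris plays Stay
  Iris plays H at [Stay]
  Juno plays f at [Stay-H]
→ terminal payoff (1, 7).
(Iris's choice at the node after Stay-T is never reached on this path, so it doesn't affect the outcome.)

(1, 7)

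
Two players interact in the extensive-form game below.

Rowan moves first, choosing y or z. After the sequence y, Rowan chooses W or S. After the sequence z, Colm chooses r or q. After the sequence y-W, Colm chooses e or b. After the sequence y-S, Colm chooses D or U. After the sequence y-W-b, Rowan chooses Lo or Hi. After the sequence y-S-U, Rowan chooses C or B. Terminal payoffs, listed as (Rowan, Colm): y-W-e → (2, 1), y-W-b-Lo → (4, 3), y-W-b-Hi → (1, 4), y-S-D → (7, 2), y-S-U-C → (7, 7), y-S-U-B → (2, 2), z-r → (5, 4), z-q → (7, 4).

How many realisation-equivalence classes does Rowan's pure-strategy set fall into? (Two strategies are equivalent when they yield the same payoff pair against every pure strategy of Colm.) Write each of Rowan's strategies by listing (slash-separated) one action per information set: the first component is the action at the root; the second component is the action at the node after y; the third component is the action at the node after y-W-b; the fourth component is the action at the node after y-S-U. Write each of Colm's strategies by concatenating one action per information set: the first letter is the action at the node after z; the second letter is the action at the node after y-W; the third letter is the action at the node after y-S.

Rowan has 16 pure strategies: y/W/Lo/C, y/W/Lo/B, y/W/Hi/C, y/W/Hi/B, y/S/Lo/C, y/S/Lo/B, y/S/Hi/C, y/S/Hi/B, z/W/Lo/C, z/W/Lo/B, z/W/Hi/C, z/W/Hi/B, z/S/Lo/C, z/S/Lo/B, z/S/Hi/C, z/S/Hi/B. Columns: reD, reU, rbD, rbU, qeD, qeU, qbD, qbU.
{y/W/Lo/C, y/W/Lo/B} → row (2,1) (2,1) (4,3) (4,3) (2,1) (2,1) (4,3) (4,3)
{y/W/Hi/C, y/W/Hi/B} → row (2,1) (2,1) (1,4) (1,4) (2,1) (2,1) (1,4) (1,4)
{y/S/Lo/C, y/S/Hi/C} → row (7,2) (7,7) (7,2) (7,7) (7,2) (7,7) (7,2) (7,7)
{y/S/Lo/B, y/S/Hi/B} → row (7,2) (2,2) (7,2) (2,2) (7,2) (2,2) (7,2) (2,2)
{z/W/Lo/C, z/W/Lo/B, z/W/Hi/C, z/W/Hi/B, z/S/Lo/C, z/S/Lo/B, z/S/Hi/C, z/S/Hi/B} → row (5,4) (5,4) (5,4) (5,4) (7,4) (7,4) (7,4) (7,4)
That's 5 distinct rows out of 16 strategies.

5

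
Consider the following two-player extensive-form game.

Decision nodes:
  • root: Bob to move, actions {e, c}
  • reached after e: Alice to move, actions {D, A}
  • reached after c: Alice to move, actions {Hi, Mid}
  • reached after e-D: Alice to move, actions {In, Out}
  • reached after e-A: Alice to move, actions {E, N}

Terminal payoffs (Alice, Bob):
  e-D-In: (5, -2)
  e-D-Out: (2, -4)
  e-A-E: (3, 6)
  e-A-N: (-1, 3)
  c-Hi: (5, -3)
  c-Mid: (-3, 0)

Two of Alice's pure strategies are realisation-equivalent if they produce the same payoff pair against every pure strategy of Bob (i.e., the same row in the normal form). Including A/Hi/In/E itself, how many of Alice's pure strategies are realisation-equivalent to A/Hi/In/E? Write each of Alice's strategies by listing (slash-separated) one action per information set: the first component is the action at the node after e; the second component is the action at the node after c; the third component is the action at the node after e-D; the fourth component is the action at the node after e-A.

2

Row for A/Hi/In/E (columns e, c): (3,6) (5,-3).
Under A/Hi/In/E, Alice's choice at the node after e-D can never be reached regardless of what Bob does, so varying those choices leaves every outcome unchanged.
Holding the reachable choices fixed and varying the unreachable one freely already gives 2 equivalent strategies.
No other strategy reproduces this row, so those 2 are the full class: A/Hi/In/E, A/Hi/Out/E.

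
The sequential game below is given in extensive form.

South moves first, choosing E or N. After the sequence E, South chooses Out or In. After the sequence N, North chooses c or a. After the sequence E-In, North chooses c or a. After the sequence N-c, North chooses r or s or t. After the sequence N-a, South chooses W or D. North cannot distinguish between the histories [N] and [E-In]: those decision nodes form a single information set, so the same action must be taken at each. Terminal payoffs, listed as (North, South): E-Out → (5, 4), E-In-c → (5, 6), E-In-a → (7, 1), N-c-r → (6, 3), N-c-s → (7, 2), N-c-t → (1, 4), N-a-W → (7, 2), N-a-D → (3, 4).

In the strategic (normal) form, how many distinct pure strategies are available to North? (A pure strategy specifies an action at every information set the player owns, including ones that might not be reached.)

6

North owns the information set {N, E-In} with actions {c, a} — two choices.
North owns the node after N-c with actions {r, s, t} — three choices.
A pure strategy fixes one action at each information set independently, so the count is the product 2 × 3 = 6.
(For reference, South has 8 pure strategies, giving a 6×8 normal-form matrix.)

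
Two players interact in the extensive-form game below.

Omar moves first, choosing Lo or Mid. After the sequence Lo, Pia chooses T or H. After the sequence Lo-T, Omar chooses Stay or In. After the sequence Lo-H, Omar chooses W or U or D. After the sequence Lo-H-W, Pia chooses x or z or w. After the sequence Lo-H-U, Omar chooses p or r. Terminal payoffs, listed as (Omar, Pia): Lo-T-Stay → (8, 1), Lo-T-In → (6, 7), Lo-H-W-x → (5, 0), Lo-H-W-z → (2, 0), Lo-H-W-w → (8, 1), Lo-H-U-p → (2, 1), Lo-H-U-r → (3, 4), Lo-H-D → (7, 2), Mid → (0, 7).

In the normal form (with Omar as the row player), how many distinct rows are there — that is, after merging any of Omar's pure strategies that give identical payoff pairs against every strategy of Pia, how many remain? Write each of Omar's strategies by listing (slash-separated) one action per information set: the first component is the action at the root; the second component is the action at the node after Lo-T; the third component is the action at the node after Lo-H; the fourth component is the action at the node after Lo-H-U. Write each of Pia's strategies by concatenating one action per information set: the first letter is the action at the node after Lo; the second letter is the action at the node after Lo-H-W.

Omar has 24 pure strategies: Lo/Stay/W/p, Lo/Stay/W/r, Lo/Stay/U/p, Lo/Stay/U/r, Lo/Stay/D/p, Lo/Stay/D/r, Lo/In/W/p, Lo/In/W/r, Lo/In/U/p, Lo/In/U/r, Lo/In/D/p, Lo/In/D/r, Mid/Stay/W/p, Mid/Stay/W/r, Mid/Stay/U/p, Mid/Stay/U/r, Mid/Stay/D/p, Mid/Stay/D/r, Mid/In/W/p, Mid/In/W/r, Mid/In/U/p, Mid/In/U/r, Mid/In/D/p, Mid/In/D/r. Columns: Tx, Tz, Tw, Hx, Hz, Hw.
{Lo/Stay/W/p, Lo/Stay/W/r} → row (8,1) (8,1) (8,1) (5,0) (2,0) (8,1)
{Lo/Stay/U/p} → row (8,1) (8,1) (8,1) (2,1) (2,1) (2,1)
{Lo/Stay/U/r} → row (8,1) (8,1) (8,1) (3,4) (3,4) (3,4)
{Lo/Stay/D/p, Lo/Stay/D/r} → row (8,1) (8,1) (8,1) (7,2) (7,2) (7,2)
{Lo/In/W/p, Lo/In/W/r} → row (6,7) (6,7) (6,7) (5,0) (2,0) (8,1)
{Lo/In/U/p} → row (6,7) (6,7) (6,7) (2,1) (2,1) (2,1)
{Lo/In/U/r} → row (6,7) (6,7) (6,7) (3,4) (3,4) (3,4)
{Lo/In/D/p, Lo/In/D/r} → row (6,7) (6,7) (6,7) (7,2) (7,2) (7,2)
{Mid/Stay/W/p, Mid/Stay/W/r, Mid/Stay/U/p, Mid/Stay/U/r, Mid/Stay/D/p, Mid/Stay/D/r, Mid/In/W/p, Mid/In/W/r, Mid/In/U/p, Mid/In/U/r, Mid/In/D/p, Mid/In/D/r} → row (0,7) (0,7) (0,7) (0,7) (0,7) (0,7)
That's 9 distinct rows out of 24 strategies.

9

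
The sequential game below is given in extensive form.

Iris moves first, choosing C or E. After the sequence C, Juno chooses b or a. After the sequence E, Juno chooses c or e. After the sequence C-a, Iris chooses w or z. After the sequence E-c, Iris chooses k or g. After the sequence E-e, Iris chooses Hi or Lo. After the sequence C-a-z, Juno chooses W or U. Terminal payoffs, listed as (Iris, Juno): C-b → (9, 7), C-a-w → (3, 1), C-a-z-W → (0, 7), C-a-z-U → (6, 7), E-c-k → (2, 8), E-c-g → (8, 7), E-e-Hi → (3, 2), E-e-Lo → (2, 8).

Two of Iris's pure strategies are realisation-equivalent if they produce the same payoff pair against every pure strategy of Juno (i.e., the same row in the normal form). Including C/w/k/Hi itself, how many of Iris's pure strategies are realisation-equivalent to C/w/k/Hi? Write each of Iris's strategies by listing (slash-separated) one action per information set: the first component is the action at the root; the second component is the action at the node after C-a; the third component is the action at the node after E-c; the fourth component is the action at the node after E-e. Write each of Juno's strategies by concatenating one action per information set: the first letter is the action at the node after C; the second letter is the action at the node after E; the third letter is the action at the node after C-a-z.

Row for C/w/k/Hi (columns bcW, bcU, beW, beU, acW, acU, aeW, aeU): (9,7) (9,7) (9,7) (9,7) (3,1) (3,1) (3,1) (3,1).
Under C/w/k/Hi, Iris's choice at the node after E-c and at the node after E-e can never be reached regardless of what Juno does, so varying those choices leaves every outcome unchanged.
Holding the reachable choices fixed and varying the unreachable ones freely already gives 2 × 2 = 4 equivalent strategies.
No other strategy reproduces this row, so those 4 are the full class: C/w/k/Hi, C/w/k/Lo, C/w/g/Hi, C/w/g/Lo.

4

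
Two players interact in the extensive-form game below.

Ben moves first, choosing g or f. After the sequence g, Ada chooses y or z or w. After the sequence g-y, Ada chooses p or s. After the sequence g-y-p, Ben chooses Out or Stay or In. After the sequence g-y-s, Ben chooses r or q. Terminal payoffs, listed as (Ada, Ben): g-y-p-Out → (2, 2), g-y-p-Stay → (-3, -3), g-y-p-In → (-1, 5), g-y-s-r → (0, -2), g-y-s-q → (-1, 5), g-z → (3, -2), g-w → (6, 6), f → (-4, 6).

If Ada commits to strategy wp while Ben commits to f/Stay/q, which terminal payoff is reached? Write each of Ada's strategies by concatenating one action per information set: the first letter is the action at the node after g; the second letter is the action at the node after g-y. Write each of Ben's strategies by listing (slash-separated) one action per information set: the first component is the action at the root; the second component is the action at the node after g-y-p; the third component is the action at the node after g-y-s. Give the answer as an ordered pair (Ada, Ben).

Trace the play path from the root:
  Ben plays f
→ terminal payoff (-4, 6).
(Ada's choice at the node after g is never reached on this path, so it doesn't affect the outcome.)

(-4, 6)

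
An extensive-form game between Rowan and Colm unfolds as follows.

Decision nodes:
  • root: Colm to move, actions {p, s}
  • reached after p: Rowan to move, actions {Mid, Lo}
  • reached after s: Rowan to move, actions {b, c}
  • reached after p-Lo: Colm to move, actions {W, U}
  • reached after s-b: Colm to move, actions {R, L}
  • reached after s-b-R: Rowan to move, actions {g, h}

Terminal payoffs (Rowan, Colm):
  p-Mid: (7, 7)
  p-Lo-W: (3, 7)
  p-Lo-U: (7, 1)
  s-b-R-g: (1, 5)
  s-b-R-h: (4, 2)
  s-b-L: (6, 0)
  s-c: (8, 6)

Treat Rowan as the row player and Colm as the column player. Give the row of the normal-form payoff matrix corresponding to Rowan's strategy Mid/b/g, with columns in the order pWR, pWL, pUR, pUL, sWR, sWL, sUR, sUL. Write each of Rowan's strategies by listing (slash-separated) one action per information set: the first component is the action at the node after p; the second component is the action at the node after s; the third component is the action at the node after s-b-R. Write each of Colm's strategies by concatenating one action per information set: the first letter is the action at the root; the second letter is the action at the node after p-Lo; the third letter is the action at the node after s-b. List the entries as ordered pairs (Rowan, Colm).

(7,7) (7,7) (7,7) (7,7) (1,5) (6,0) (1,5) (6,0)

vs pWR: Colm plays p → Rowan plays Mid at [p] → (7, 7)
vs pWL: Colm plays p → Rowan plays Mid at [p] → (7, 7)
vs pUR: Colm plays p → Rowan plays Mid at [p] → (7, 7)
vs pUL: Colm plays p → Rowan plays Mid at [p] → (7, 7)
vs sWR: Colm plays s → Rowan plays b at [s] → Colm plays R at [s-b] → Rowan plays g at [s-b-R] → (1, 5)
vs sWL: Colm plays s → Rowan plays b at [s] → Colm plays L at [s-b] → (6, 0)
vs sUR: Colm plays s → Rowan plays b at [s] → Colm plays R at [s-b] → Rowan plays g at [s-b-R] → (1, 5)
vs sUL: Colm plays s → Rowan plays b at [s] → Colm plays L at [s-b] → (6, 0)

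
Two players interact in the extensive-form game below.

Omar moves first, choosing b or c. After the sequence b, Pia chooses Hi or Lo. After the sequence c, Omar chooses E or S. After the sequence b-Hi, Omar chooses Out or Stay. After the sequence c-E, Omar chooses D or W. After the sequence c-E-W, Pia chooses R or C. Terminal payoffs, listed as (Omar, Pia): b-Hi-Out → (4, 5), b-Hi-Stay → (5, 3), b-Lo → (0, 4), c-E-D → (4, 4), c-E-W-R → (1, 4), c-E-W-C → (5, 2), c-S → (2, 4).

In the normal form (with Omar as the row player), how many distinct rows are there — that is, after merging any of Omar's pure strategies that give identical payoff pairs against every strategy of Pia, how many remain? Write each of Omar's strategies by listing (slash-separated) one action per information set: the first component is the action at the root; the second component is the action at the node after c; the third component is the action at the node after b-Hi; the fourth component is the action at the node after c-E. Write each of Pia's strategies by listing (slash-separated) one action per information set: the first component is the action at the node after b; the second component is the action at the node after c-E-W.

Omar has 16 pure strategies: b/E/Out/D, b/E/Out/W, b/E/Stay/D, b/E/Stay/W, b/S/Out/D, b/S/Out/W, b/S/Stay/D, b/S/Stay/W, c/E/Out/D, c/E/Out/W, c/E/Stay/D, c/E/Stay/W, c/S/Out/D, c/S/Out/W, c/S/Stay/D, c/S/Stay/W. Columns: Hi/R, Hi/C, Lo/R, Lo/C.
{b/E/Out/D, b/E/Out/W, b/S/Out/D, b/S/Out/W} → row (4,5) (4,5) (0,4) (0,4)
{b/E/Stay/D, b/E/Stay/W, b/S/Stay/D, b/S/Stay/W} → row (5,3) (5,3) (0,4) (0,4)
{c/E/Out/D, c/E/Stay/D} → row (4,4) (4,4) (4,4) (4,4)
{c/E/Out/W, c/E/Stay/W} → row (1,4) (5,2) (1,4) (5,2)
{c/S/Out/D, c/S/Out/W, c/S/Stay/D, c/S/Stay/W} → row (2,4) (2,4) (2,4) (2,4)
That's 5 distinct rows out of 16 strategies.

5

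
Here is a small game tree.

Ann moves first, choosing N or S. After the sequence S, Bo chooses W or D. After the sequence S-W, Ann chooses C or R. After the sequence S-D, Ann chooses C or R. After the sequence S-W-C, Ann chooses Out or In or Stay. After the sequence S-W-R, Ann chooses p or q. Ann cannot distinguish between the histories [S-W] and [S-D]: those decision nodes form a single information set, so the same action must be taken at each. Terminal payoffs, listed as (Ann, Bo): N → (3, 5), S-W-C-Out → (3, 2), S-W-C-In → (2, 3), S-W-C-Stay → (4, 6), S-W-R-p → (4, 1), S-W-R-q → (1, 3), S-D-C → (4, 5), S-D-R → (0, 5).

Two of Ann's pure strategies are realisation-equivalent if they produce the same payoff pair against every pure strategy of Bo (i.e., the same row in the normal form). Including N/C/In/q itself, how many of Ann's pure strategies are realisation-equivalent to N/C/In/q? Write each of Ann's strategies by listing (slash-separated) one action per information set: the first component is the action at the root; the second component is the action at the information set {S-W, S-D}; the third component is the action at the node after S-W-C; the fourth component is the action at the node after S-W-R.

12

Row for N/C/In/q (columns W, D): (3,5) (3,5).
Under N/C/In/q, Ann's choice at the information set {S-W, S-D} and at the node after S-W-C and at the node after S-W-R can never be reached regardless of what Bo does, so varying those choices leaves every outcome unchanged.
Holding the reachable choices fixed and varying the unreachable ones freely already gives 2 × 3 × 2 = 12 equivalent strategies.
No other strategy reproduces this row, so those 12 are the full class: N/C/Out/p, N/C/Out/q, N/C/In/p, N/C/In/q, N/C/Stay/p, N/C/Stay/q, N/R/Out/p, N/R/Out/q, N/R/In/p, N/R/In/q, N/R/Stay/p, N/R/Stay/q.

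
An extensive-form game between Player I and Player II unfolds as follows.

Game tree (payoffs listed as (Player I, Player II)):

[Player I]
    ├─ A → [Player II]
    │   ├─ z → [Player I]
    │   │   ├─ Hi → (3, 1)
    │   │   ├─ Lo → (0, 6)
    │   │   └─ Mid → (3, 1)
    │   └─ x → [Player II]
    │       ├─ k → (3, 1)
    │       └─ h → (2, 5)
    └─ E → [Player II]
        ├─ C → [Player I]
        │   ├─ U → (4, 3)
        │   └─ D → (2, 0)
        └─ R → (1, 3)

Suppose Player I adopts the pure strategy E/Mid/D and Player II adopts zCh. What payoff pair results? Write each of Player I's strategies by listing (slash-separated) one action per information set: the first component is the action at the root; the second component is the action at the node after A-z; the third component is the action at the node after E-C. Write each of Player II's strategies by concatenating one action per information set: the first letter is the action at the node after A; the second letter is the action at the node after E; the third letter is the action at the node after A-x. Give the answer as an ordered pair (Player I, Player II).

(2, 0)

Trace the play path from the root:
  Player I plays E
  Player II plays C at [E]
  Player I plays D at [E-C]
→ terminal payoff (2, 0).
(Player I's choice at the node after A-z is never reached on this path, so it doesn't affect the outcome.)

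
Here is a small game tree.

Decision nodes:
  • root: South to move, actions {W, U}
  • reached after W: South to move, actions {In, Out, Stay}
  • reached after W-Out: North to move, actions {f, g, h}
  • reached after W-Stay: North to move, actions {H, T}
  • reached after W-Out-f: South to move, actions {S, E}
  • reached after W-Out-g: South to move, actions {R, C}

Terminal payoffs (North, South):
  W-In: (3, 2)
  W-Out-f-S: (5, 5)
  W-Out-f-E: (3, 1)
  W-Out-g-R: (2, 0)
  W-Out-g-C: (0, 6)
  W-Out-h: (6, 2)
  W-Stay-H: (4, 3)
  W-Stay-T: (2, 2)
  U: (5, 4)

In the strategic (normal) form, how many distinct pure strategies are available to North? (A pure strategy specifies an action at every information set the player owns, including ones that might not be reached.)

6

North owns the node after W-Out with actions {f, g, h} — three choices.
North owns the node after W-Stay with actions {H, T} — two choices.
A pure strategy fixes one action at each information set independently, so the count is the product 3 × 2 = 6.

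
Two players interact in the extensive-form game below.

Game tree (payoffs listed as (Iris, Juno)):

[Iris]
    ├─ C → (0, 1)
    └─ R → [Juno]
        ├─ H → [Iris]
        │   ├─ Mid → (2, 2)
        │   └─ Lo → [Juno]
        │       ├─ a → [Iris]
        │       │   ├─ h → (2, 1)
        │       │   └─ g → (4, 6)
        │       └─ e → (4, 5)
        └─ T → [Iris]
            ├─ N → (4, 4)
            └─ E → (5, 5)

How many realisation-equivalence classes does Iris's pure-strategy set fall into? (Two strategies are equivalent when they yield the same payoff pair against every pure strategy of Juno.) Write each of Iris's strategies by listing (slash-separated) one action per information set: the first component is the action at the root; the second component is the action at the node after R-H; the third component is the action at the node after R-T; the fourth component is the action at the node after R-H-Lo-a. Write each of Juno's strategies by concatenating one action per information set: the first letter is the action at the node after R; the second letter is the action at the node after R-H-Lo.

7

Iris has 16 pure strategies: C/Mid/N/h, C/Mid/N/g, C/Mid/E/h, C/Mid/E/g, C/Lo/N/h, C/Lo/N/g, C/Lo/E/h, C/Lo/E/g, R/Mid/N/h, R/Mid/N/g, R/Mid/E/h, R/Mid/E/g, R/Lo/N/h, R/Lo/N/g, R/Lo/E/h, R/Lo/E/g. Columns: Ha, He, Ta, Te.
{C/Mid/N/h, C/Mid/N/g, C/Mid/E/h, C/Mid/E/g, C/Lo/N/h, C/Lo/N/g, C/Lo/E/h, C/Lo/E/g} → row (0,1) (0,1) (0,1) (0,1)
{R/Mid/N/h, R/Mid/N/g} → row (2,2) (2,2) (4,4) (4,4)
{R/Mid/E/h, R/Mid/E/g} → row (2,2) (2,2) (5,5) (5,5)
{R/Lo/N/h} → row (2,1) (4,5) (4,4) (4,4)
{R/Lo/N/g} → row (4,6) (4,5) (4,4) (4,4)
{R/Lo/E/h} → row (2,1) (4,5) (5,5) (5,5)
{R/Lo/E/g} → row (4,6) (4,5) (5,5) (5,5)
That's 7 distinct rows out of 16 strategies.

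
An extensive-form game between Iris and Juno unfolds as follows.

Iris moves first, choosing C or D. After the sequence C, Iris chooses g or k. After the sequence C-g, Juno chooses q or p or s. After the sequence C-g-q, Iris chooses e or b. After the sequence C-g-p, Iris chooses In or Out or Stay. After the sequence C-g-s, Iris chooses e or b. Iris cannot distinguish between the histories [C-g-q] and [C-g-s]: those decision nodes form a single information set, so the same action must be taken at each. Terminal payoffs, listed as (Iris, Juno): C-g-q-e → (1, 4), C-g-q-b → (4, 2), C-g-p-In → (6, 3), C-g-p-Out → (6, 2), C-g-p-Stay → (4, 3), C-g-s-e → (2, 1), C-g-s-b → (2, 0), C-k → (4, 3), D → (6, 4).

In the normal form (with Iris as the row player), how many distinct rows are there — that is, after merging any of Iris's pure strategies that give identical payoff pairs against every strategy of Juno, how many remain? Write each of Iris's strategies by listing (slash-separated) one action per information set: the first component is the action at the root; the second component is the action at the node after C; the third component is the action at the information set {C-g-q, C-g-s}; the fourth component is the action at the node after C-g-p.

8

Iris has 24 pure strategies: C/g/e/In, C/g/e/Out, C/g/e/Stay, C/g/b/In, C/g/b/Out, C/g/b/Stay, C/k/e/In, C/k/e/Out, C/k/e/Stay, C/k/b/In, C/k/b/Out, C/k/b/Stay, D/g/e/In, D/g/e/Out, D/g/e/Stay, D/g/b/In, D/g/b/Out, D/g/b/Stay, D/k/e/In, D/k/e/Out, D/k/e/Stay, D/k/b/In, D/k/b/Out, D/k/b/Stay. Columns: q, p, s.
{C/g/e/In} → row (1,4) (6,3) (2,1)
{C/g/e/Out} → row (1,4) (6,2) (2,1)
{C/g/e/Stay} → row (1,4) (4,3) (2,1)
{C/g/b/In} → row (4,2) (6,3) (2,0)
{C/g/b/Out} → row (4,2) (6,2) (2,0)
{C/g/b/Stay} → row (4,2) (4,3) (2,0)
{C/k/e/In, C/k/e/Out, C/k/e/Stay, C/k/b/In, C/k/b/Out, C/k/b/Stay} → row (4,3) (4,3) (4,3)
{D/g/e/In, D/g/e/Out, D/g/e/Stay, D/g/b/In, D/g/b/Out, D/g/b/Stay, D/k/e/In, D/k/e/Out, D/k/e/Stay, D/k/b/In, D/k/b/Out, D/k/b/Stay} → row (6,4) (6,4) (6,4)
That's 8 distinct rows out of 24 strategies.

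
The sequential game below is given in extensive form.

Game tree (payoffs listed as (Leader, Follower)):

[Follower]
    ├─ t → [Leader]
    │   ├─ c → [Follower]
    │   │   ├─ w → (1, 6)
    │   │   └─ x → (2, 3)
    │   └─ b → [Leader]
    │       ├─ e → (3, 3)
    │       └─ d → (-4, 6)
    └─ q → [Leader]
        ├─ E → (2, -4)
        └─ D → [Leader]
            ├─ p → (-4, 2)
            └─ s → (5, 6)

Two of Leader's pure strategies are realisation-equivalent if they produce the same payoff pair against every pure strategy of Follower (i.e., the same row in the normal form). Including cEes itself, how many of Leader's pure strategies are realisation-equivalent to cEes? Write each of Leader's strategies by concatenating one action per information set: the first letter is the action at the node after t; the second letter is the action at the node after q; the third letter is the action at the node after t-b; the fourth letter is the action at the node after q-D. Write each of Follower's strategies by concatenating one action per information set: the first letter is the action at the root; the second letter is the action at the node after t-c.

4

Row for cEes (columns tw, tx, qw, qx): (1,6) (2,3) (2,-4) (2,-4).
Under cEes, Leader's choice at the node after t-b and at the node after q-D can never be reached regardless of what Follower does, so varying those choices leaves every outcome unchanged.
Holding the reachable choices fixed and varying the unreachable ones freely already gives 2 × 2 = 4 equivalent strategies.
No other strategy reproduces this row, so those 4 are the full class: cEep, cEes, cEdp, cEds.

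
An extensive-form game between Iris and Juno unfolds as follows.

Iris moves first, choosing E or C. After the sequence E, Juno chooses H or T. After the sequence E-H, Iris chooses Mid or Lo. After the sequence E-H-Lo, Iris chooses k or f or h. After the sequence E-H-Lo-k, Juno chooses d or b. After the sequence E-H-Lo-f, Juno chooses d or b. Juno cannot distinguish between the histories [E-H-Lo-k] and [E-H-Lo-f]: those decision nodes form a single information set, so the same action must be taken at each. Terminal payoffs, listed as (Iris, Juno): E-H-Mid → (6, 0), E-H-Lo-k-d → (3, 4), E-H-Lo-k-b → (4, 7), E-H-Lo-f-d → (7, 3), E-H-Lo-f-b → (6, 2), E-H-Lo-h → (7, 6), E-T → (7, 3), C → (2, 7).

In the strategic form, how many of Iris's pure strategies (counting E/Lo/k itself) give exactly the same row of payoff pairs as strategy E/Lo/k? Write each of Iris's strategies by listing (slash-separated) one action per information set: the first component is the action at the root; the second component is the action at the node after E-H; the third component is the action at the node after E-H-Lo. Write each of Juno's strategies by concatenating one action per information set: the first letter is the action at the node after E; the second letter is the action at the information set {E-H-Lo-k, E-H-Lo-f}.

Row for E/Lo/k (columns Hd, Hb, Td, Tb): (3,4) (4,7) (7,3) (7,3).
Every one of Iris's information sets is on the play path for some reply by Juno when Iris follows E/Lo/k.
Changing the action at any of them therefore changes at least one column, so only E/Lo/k itself gives this row.

1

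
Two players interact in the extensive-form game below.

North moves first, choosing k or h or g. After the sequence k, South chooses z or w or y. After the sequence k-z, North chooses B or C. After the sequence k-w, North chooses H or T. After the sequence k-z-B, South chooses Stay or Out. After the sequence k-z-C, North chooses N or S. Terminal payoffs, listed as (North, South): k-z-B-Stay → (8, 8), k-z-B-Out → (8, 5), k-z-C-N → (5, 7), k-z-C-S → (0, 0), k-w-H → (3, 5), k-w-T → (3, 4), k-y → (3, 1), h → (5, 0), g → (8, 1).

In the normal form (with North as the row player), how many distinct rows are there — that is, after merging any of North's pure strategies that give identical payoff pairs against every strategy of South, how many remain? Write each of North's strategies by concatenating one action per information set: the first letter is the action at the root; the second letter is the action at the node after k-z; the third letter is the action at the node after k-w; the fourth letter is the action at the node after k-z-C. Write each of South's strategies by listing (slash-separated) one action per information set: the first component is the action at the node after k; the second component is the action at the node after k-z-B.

North has 24 pure strategies: kBHN, kBHS, kBTN, kBTS, kCHN, kCHS, kCTN, kCTS, hBHN, hBHS, hBTN, hBTS, hCHN, hCHS, hCTN, hCTS, gBHN, gBHS, gBTN, gBTS, gCHN, gCHS, gCTN, gCTS. Columns: z/Stay, z/Out, w/Stay, w/Out, y/Stay, y/Out.
{kBHN, kBHS} → row (8,8) (8,5) (3,5) (3,5) (3,1) (3,1)
{kBTN, kBTS} → row (8,8) (8,5) (3,4) (3,4) (3,1) (3,1)
{kCHN} → row (5,7) (5,7) (3,5) (3,5) (3,1) (3,1)
{kCHS} → row (0,0) (0,0) (3,5) (3,5) (3,1) (3,1)
{kCTN} → row (5,7) (5,7) (3,4) (3,4) (3,1) (3,1)
{kCTS} → row (0,0) (0,0) (3,4) (3,4) (3,1) (3,1)
{hBHN, hBHS, hBTN, hBTS, hCHN, hCHS, hCTN, hCTS} → row (5,0) (5,0) (5,0) (5,0) (5,0) (5,0)
{gBHN, gBHS, gBTN, gBTS, gCHN, gCHS, gCTN, gCTS} → row (8,1) (8,1) (8,1) (8,1) (8,1) (8,1)
That's 8 distinct rows out of 24 strategies.

8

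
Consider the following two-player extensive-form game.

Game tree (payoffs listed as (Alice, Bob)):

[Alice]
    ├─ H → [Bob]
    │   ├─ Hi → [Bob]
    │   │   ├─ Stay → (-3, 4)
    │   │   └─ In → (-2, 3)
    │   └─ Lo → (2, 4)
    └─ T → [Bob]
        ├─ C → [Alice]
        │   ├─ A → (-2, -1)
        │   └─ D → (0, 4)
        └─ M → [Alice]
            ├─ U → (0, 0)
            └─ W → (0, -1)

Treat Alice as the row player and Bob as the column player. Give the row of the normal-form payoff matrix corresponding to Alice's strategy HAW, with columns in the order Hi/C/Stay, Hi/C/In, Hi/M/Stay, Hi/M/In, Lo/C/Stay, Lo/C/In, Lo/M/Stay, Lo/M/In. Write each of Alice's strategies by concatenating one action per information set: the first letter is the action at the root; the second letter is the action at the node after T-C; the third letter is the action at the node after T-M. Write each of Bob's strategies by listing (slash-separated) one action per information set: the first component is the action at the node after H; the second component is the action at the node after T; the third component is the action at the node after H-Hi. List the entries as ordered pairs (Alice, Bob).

(-3,4) (-2,3) (-3,4) (-2,3) (2,4) (2,4) (2,4) (2,4)

vs Hi/C/Stay: Alice plays H → Bob plays Hi at [H] → Bob plays Stay at [H-Hi] → (-3, 4)
vs Hi/C/In: Alice plays H → Bob plays Hi at [H] → Bob plays In at [H-Hi] → (-2, 3)
vs Hi/M/Stay: Alice plays H → Bob plays Hi at [H] → Bob plays Stay at [H-Hi] → (-3, 4)
vs Hi/M/In: Alice plays H → Bob plays Hi at [H] → Bob plays In at [H-Hi] → (-2, 3)
vs Lo/C/Stay: Alice plays H → Bob plays Lo at [H] → (2, 4)
vs Lo/C/In: Alice plays H → Bob plays Lo at [H] → (2, 4)
vs Lo/M/Stay: Alice plays H → Bob plays Lo at [H] → (2, 4)
vs Lo/M/In: Alice plays H → Bob plays Lo at [H] → (2, 4)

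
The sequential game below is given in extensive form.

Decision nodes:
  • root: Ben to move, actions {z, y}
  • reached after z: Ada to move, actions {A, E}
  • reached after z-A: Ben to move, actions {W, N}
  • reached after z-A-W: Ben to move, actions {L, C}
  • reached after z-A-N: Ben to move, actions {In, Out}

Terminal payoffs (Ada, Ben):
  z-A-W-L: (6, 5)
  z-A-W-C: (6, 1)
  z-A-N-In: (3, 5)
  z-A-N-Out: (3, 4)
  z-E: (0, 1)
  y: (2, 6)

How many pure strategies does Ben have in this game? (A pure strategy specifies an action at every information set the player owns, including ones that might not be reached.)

16

Ben owns the root with actions {z, y} — two choices.
Ben owns the node after z-A with actions {W, N} — two choices.
Ben owns the node after z-A-W with actions {L, C} — two choices.
Ben owns the node after z-A-N with actions {In, Out} — two choices.
A pure strategy fixes one action at each information set independently, so the count is the product 2 × 2 × 2 × 2 = 16.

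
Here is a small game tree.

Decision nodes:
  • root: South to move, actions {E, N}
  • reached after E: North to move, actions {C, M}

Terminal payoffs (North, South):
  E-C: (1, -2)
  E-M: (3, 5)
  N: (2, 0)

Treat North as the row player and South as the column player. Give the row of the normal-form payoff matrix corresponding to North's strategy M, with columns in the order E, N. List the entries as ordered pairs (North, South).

vs E: South plays E → North plays M at [E] → (3, 5)
vs N: South plays N → (2, 0)

(3,5) (2,0)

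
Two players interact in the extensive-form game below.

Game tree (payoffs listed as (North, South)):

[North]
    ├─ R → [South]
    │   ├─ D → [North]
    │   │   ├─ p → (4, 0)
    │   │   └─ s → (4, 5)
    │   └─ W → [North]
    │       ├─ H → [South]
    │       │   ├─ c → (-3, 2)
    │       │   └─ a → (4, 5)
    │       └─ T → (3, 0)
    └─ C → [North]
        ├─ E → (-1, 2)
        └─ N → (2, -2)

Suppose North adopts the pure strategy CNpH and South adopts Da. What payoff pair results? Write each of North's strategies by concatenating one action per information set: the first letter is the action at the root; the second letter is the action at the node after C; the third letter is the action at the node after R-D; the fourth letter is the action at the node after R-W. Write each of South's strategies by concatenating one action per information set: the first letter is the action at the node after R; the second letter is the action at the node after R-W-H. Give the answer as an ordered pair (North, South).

(2, -2)

Trace the play path from the root:
  North plays C
  North plays N at [C]
→ terminal payoff (2, -2).
(North's choice at the node after R-D is never reached on this path, so it doesn't affect the outcome.)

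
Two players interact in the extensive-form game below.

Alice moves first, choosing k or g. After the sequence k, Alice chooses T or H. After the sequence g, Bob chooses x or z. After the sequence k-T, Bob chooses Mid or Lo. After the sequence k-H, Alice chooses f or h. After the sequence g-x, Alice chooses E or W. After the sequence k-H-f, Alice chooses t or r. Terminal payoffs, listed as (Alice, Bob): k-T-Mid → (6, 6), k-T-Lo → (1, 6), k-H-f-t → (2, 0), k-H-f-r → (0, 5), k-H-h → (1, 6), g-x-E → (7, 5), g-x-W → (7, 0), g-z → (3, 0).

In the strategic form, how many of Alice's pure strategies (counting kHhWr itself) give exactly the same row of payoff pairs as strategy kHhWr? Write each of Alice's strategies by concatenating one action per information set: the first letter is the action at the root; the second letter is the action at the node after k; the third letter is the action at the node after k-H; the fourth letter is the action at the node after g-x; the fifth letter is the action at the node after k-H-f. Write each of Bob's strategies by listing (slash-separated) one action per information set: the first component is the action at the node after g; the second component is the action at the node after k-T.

Row for kHhWr (columns x/Mid, x/Lo, z/Mid, z/Lo): (1,6) (1,6) (1,6) (1,6).
Under kHhWr, Alice's choice at the node after g-x and at the node after k-H-f can never be reached regardless of what Bob does, so varying those choices leaves every outcome unchanged.
Holding the reachable choices fixed and varying the unreachable ones freely already gives 2 × 2 = 4 equivalent strategies.
No other strategy reproduces this row, so those 4 are the full class: kHhEt, kHhEr, kHhWt, kHhWr.

4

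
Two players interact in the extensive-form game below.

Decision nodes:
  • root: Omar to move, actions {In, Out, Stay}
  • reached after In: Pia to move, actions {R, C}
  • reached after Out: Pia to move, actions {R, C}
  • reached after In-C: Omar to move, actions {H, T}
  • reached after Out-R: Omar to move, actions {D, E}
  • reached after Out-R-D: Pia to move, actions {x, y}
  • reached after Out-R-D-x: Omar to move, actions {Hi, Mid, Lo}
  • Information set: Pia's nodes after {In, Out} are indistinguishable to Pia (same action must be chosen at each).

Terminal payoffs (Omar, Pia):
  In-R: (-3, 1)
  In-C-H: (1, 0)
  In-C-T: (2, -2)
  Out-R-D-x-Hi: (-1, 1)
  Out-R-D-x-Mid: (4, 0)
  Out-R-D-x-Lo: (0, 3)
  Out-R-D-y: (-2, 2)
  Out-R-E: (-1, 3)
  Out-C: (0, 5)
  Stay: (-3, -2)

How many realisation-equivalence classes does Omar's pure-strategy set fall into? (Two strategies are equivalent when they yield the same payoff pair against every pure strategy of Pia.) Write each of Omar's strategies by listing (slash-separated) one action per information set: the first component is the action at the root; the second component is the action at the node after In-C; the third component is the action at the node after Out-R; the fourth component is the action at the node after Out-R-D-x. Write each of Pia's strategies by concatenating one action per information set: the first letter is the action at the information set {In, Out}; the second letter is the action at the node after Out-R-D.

7

Omar has 36 pure strategies: In/H/D/Hi, In/H/D/Mid, In/H/D/Lo, In/H/E/Hi, In/H/E/Mid, In/H/E/Lo, In/T/D/Hi, In/T/D/Mid, In/T/D/Lo, In/T/E/Hi, In/T/E/Mid, In/T/E/Lo, Out/H/D/Hi, Out/H/D/Mid, Out/H/D/Lo, Out/H/E/Hi, Out/H/E/Mid, Out/H/E/Lo, Out/T/D/Hi, Out/T/D/Mid, Out/T/D/Lo, Out/T/E/Hi, Out/T/E/Mid, Out/T/E/Lo, Stay/H/D/Hi, Stay/H/D/Mid, Stay/H/D/Lo, Stay/H/E/Hi, Stay/H/E/Mid, Stay/H/E/Lo, Stay/T/D/Hi, Stay/T/D/Mid, Stay/T/D/Lo, Stay/T/E/Hi, Stay/T/E/Mid, Stay/T/E/Lo. Columns: Rx, Ry, Cx, Cy.
{In/H/D/Hi, In/H/D/Mid, In/H/D/Lo, In/H/E/Hi, In/H/E/Mid, In/H/E/Lo} → row (-3,1) (-3,1) (1,0) (1,0)
{In/T/D/Hi, In/T/D/Mid, In/T/D/Lo, In/T/E/Hi, In/T/E/Mid, In/T/E/Lo} → row (-3,1) (-3,1) (2,-2) (2,-2)
{Out/H/D/Hi, Out/T/D/Hi} → row (-1,1) (-2,2) (0,5) (0,5)
{Out/H/D/Mid, Out/T/D/Mid} → row (4,0) (-2,2) (0,5) (0,5)
{Out/H/D/Lo, Out/T/D/Lo} → row (0,3) (-2,2) (0,5) (0,5)
{Out/H/E/Hi, Out/H/E/Mid, Out/H/E/Lo, Out/T/E/Hi, Out/T/E/Mid, Out/T/E/Lo} → row (-1,3) (-1,3) (0,5) (0,5)
{Stay/H/D/Hi, Stay/H/D/Mid, Stay/H/D/Lo, Stay/H/E/Hi, Stay/H/E/Mid, Stay/H/E/Lo, Stay/T/D/Hi, Stay/T/D/Mid, Stay/T/D/Lo, Stay/T/E/Hi, Stay/T/E/Mid, Stay/T/E/Lo} → row (-3,-2) (-3,-2) (-3,-2) (-3,-2)
That's 7 distinct rows out of 36 strategies.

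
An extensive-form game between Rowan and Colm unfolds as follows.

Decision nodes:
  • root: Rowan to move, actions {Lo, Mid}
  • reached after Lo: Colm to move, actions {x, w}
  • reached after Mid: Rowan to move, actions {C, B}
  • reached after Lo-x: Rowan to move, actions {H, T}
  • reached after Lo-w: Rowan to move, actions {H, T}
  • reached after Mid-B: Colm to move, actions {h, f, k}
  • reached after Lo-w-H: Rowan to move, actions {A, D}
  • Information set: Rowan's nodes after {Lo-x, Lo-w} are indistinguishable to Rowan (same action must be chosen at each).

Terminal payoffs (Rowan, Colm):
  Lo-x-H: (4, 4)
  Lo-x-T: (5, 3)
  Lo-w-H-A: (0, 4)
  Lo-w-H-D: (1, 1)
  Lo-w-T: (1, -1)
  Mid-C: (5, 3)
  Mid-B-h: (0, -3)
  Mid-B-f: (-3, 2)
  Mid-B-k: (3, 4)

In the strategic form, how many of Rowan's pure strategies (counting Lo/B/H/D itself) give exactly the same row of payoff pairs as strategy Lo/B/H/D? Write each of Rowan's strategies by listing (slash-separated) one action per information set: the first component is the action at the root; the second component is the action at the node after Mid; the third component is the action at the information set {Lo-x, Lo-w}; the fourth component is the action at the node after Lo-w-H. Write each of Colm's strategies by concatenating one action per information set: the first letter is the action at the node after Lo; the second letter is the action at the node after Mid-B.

Row for Lo/B/H/D (columns xh, xf, xk, wh, wf, wk): (4,4) (4,4) (4,4) (1,1) (1,1) (1,1).
Under Lo/B/H/D, Rowan's choice at the node after Mid can never be reached regardless of what Colm does, so varying those choices leaves every outcome unchanged.
Holding the reachable choices fixed and varying the unreachable one freely already gives 2 equivalent strategies.
No other strategy reproduces this row, so those 2 are the full class: Lo/C/H/D, Lo/B/H/D.

2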